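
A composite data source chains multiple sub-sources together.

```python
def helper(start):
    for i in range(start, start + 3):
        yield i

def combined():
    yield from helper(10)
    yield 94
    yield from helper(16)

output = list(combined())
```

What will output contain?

Step 1: combined() delegates to helper(10):
  yield 10
  yield 11
  yield 12
Step 2: yield 94
Step 3: Delegates to helper(16):
  yield 16
  yield 17
  yield 18
Therefore output = [10, 11, 12, 94, 16, 17, 18].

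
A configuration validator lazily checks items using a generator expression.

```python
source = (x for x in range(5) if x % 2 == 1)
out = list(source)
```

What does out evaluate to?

Step 1: Filter range(5) keeping only odd values:
  x=0: even, excluded
  x=1: odd, included
  x=2: even, excluded
  x=3: odd, included
  x=4: even, excluded
Therefore out = [1, 3].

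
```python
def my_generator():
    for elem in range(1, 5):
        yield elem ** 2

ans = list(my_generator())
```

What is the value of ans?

Step 1: For each elem in range(1, 5), yield elem**2:
  elem=1: yield 1**2 = 1
  elem=2: yield 2**2 = 4
  elem=3: yield 3**2 = 9
  elem=4: yield 4**2 = 16
Therefore ans = [1, 4, 9, 16].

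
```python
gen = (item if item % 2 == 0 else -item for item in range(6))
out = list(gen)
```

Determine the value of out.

Step 1: For each item in range(6), yield item if even, else -item:
  item=0: even, yield 0
  item=1: odd, yield -1
  item=2: even, yield 2
  item=3: odd, yield -3
  item=4: even, yield 4
  item=5: odd, yield -5
Therefore out = [0, -1, 2, -3, 4, -5].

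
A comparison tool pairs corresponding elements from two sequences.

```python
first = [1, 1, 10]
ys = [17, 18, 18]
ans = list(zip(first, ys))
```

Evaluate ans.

Step 1: zip pairs elements at same index:
  Index 0: (1, 17)
  Index 1: (1, 18)
  Index 2: (10, 18)
Therefore ans = [(1, 17), (1, 18), (10, 18)].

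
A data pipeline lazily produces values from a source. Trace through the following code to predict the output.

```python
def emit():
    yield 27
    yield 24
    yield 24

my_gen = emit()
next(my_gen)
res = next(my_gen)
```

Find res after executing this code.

Step 1: emit() creates a generator.
Step 2: next(my_gen) yields 27 (consumed and discarded).
Step 3: next(my_gen) yields 24, assigned to res.
Therefore res = 24.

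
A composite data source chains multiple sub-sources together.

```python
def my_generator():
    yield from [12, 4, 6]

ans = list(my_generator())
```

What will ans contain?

Step 1: yield from delegates to the iterable, yielding each element.
Step 2: Collected values: [12, 4, 6].
Therefore ans = [12, 4, 6].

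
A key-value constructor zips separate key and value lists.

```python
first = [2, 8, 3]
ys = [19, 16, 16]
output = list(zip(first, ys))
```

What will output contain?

Step 1: zip pairs elements at same index:
  Index 0: (2, 19)
  Index 1: (8, 16)
  Index 2: (3, 16)
Therefore output = [(2, 19), (8, 16), (3, 16)].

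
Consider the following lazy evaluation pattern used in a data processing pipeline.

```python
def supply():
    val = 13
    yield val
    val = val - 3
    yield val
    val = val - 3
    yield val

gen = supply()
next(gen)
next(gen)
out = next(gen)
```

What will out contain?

Step 1: Trace through generator execution:
  Yield 1: val starts at 13, yield 13
  Yield 2: val = 13 - 3 = 10, yield 10
  Yield 3: val = 10 - 3 = 7, yield 7
Step 2: First next() gets 13, second next() gets the second value, third next() yields 7.
Therefore out = 7.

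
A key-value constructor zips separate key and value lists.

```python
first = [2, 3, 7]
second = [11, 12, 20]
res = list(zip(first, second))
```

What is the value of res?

Step 1: zip pairs elements at same index:
  Index 0: (2, 11)
  Index 1: (3, 12)
  Index 2: (7, 20)
Therefore res = [(2, 11), (3, 12), (7, 20)].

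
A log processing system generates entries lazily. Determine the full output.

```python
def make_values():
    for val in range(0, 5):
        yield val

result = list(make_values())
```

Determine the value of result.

Step 1: The generator yields each value from range(0, 5).
Step 2: list() consumes all yields: [0, 1, 2, 3, 4].
Therefore result = [0, 1, 2, 3, 4].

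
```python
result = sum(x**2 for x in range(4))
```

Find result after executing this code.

Step 1: Compute x**2 for each x in range(4):
  x=0: 0**2 = 0
  x=1: 1**2 = 1
  x=2: 2**2 = 4
  x=3: 3**2 = 9
Step 2: sum = 0 + 1 + 4 + 9 = 14.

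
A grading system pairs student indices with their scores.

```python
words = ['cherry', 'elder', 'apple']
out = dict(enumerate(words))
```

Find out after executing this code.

Step 1: enumerate pairs indices with words:
  0 -> 'cherry'
  1 -> 'elder'
  2 -> 'apple'
Therefore out = {0: 'cherry', 1: 'elder', 2: 'apple'}.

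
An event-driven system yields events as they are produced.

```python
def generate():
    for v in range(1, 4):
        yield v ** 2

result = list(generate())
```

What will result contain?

Step 1: For each v in range(1, 4), yield v**2:
  v=1: yield 1**2 = 1
  v=2: yield 2**2 = 4
  v=3: yield 3**2 = 9
Therefore result = [1, 4, 9].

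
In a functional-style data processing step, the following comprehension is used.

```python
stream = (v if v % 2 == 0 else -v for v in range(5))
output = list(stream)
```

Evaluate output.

Step 1: For each v in range(5), yield v if even, else -v:
  v=0: even, yield 0
  v=1: odd, yield -1
  v=2: even, yield 2
  v=3: odd, yield -3
  v=4: even, yield 4
Therefore output = [0, -1, 2, -3, 4].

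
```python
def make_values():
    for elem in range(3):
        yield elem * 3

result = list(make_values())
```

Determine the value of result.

Step 1: For each elem in range(3), yield elem * 3:
  elem=0: yield 0 * 3 = 0
  elem=1: yield 1 * 3 = 3
  elem=2: yield 2 * 3 = 6
Therefore result = [0, 3, 6].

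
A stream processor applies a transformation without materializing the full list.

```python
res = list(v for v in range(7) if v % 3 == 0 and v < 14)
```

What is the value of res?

Step 1: Filter range(7) where v % 3 == 0 and v < 14:
  v=0: both conditions met, included
  v=1: excluded (1 % 3 != 0)
  v=2: excluded (2 % 3 != 0)
  v=3: both conditions met, included
  v=4: excluded (4 % 3 != 0)
  v=5: excluded (5 % 3 != 0)
  v=6: both conditions met, included
Therefore res = [0, 3, 6].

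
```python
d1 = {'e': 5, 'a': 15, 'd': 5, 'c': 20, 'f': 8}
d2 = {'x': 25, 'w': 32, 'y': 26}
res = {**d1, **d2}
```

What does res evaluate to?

Step 1: Merge d1 and d2 (d2 values override on key conflicts).
Step 2: d1 has keys ['e', 'a', 'd', 'c', 'f'], d2 has keys ['x', 'w', 'y'].
Therefore res = {'e': 5, 'a': 15, 'd': 5, 'c': 20, 'f': 8, 'x': 25, 'w': 32, 'y': 26}.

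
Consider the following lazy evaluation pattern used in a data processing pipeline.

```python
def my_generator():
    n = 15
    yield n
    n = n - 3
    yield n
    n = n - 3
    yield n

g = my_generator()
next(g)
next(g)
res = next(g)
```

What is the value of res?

Step 1: Trace through generator execution:
  Yield 1: n starts at 15, yield 15
  Yield 2: n = 15 - 3 = 12, yield 12
  Yield 3: n = 12 - 3 = 9, yield 9
Step 2: First next() gets 15, second next() gets the second value, third next() yields 9.
Therefore res = 9.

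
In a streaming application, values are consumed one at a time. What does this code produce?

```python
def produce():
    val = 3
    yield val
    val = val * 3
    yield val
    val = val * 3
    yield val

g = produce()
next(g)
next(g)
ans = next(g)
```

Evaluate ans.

Step 1: Trace through generator execution:
  Yield 1: val starts at 3, yield 3
  Yield 2: val = 3 * 3 = 9, yield 9
  Yield 3: val = 9 * 3 = 27, yield 27
Step 2: First next() gets 3, second next() gets the second value, third next() yields 27.
Therefore ans = 27.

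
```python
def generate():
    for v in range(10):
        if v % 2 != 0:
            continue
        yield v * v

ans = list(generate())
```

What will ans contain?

Step 1: Only yield v**2 when v is divisible by 2:
  v=0: 0 % 2 == 0, yield 0**2 = 0
  v=2: 2 % 2 == 0, yield 2**2 = 4
  v=4: 4 % 2 == 0, yield 4**2 = 16
  v=6: 6 % 2 == 0, yield 6**2 = 36
  v=8: 8 % 2 == 0, yield 8**2 = 64
Therefore ans = [0, 4, 16, 36, 64].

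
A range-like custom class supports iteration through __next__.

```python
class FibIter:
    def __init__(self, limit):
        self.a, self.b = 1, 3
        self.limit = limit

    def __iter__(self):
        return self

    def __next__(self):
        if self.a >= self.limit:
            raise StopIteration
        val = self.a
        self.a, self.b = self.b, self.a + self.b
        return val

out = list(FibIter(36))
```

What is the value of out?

Step 1: Fibonacci-like sequence (a=1, b=3) until >= 36:
  Yield 1, then a,b = 3,4
  Yield 3, then a,b = 4,7
  Yield 4, then a,b = 7,11
  Yield 7, then a,b = 11,18
  Yield 11, then a,b = 18,29
  Yield 18, then a,b = 29,47
  Yield 29, then a,b = 47,76
Step 2: 47 >= 36, stop.
Therefore out = [1, 3, 4, 7, 11, 18, 29].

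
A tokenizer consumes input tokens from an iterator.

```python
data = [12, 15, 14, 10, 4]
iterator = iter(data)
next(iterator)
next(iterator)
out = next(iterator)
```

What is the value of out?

Step 1: Create iterator over [12, 15, 14, 10, 4].
Step 2: next() consumes 12.
Step 3: next() consumes 15.
Step 4: next() returns 14.
Therefore out = 14.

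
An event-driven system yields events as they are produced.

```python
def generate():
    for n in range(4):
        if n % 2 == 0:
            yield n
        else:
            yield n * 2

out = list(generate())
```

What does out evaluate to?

Step 1: For each n in range(4), yield n if even, else n*2:
  n=0 (even): yield 0
  n=1 (odd): yield 1*2 = 2
  n=2 (even): yield 2
  n=3 (odd): yield 3*2 = 6
Therefore out = [0, 2, 2, 6].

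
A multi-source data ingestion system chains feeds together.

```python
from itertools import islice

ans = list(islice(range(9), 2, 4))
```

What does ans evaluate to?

Step 1: islice(range(9), 2, 4) takes elements at indices [2, 4).
Step 2: Elements: [2, 3].
Therefore ans = [2, 3].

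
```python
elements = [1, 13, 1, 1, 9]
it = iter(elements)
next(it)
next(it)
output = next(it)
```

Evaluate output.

Step 1: Create iterator over [1, 13, 1, 1, 9].
Step 2: next() consumes 1.
Step 3: next() consumes 13.
Step 4: next() returns 1.
Therefore output = 1.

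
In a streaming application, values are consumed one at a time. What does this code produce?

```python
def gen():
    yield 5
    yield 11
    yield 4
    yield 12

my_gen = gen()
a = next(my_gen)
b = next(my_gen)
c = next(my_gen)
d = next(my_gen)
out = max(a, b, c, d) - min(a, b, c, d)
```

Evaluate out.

Step 1: Create generator and consume all values:
  a = next(my_gen) = 5
  b = next(my_gen) = 11
  c = next(my_gen) = 4
  d = next(my_gen) = 12
Step 2: max = 12, min = 4, out = 12 - 4 = 8.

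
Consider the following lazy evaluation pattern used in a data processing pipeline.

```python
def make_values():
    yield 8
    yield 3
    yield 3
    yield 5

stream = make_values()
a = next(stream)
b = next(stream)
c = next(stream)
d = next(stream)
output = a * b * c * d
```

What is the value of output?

Step 1: Create generator and consume all values:
  a = next(stream) = 8
  b = next(stream) = 3
  c = next(stream) = 3
  d = next(stream) = 5
Step 2: output = 8 * 3 * 3 * 5 = 360.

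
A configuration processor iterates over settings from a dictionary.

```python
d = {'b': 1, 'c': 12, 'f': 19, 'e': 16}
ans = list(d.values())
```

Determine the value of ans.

Step 1: d.values() returns the dictionary values in insertion order.
Therefore ans = [1, 12, 19, 16].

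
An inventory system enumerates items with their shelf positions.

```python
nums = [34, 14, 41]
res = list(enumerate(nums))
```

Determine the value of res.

Step 1: enumerate pairs each element with its index:
  (0, 34)
  (1, 14)
  (2, 41)
Therefore res = [(0, 34), (1, 14), (2, 41)].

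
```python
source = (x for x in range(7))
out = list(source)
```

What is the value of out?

Step 1: Generator expression iterates range(7): [0, 1, 2, 3, 4, 5, 6].
Step 2: list() collects all values.
Therefore out = [0, 1, 2, 3, 4, 5, 6].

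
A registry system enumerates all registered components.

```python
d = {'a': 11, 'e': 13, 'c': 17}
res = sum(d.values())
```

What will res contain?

Step 1: d.values() = [11, 13, 17].
Step 2: sum = 41.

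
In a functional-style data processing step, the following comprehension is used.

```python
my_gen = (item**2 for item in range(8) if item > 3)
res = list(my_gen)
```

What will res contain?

Step 1: For range(8), keep item > 3, then square:
  item=0: 0 <= 3, excluded
  item=1: 1 <= 3, excluded
  item=2: 2 <= 3, excluded
  item=3: 3 <= 3, excluded
  item=4: 4 > 3, yield 4**2 = 16
  item=5: 5 > 3, yield 5**2 = 25
  item=6: 6 > 3, yield 6**2 = 36
  item=7: 7 > 3, yield 7**2 = 49
Therefore res = [16, 25, 36, 49].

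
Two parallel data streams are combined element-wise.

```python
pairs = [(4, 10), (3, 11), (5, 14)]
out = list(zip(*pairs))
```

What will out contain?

Step 1: zip(*pairs) transposes: unzips [(4, 10), (3, 11), (5, 14)] into separate sequences.
Step 2: First elements: (4, 3, 5), second elements: (10, 11, 14).
Therefore out = [(4, 3, 5), (10, 11, 14)].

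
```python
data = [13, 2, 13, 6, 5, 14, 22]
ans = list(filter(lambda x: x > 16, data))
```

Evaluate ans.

Step 1: Filter elements > 16:
  13: removed
  2: removed
  13: removed
  6: removed
  5: removed
  14: removed
  22: kept
Therefore ans = [22].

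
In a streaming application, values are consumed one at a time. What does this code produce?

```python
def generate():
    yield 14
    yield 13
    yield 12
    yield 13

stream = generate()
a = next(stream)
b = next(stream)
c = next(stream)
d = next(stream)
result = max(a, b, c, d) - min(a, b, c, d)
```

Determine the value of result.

Step 1: Create generator and consume all values:
  a = next(stream) = 14
  b = next(stream) = 13
  c = next(stream) = 12
  d = next(stream) = 13
Step 2: max = 14, min = 12, result = 14 - 12 = 2.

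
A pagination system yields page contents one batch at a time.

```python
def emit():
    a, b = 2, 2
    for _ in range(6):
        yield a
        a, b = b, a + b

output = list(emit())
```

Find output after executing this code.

Step 1: Fibonacci-like sequence starting with a=2, b=2:
  Iteration 1: yield a=2, then a,b = 2,4
  Iteration 2: yield a=2, then a,b = 4,6
  Iteration 3: yield a=4, then a,b = 6,10
  Iteration 4: yield a=6, then a,b = 10,16
  Iteration 5: yield a=10, then a,b = 16,26
  Iteration 6: yield a=16, then a,b = 26,42
Therefore output = [2, 2, 4, 6, 10, 16].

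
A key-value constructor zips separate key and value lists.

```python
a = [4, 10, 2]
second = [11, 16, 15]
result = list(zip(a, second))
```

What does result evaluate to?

Step 1: zip pairs elements at same index:
  Index 0: (4, 11)
  Index 1: (10, 16)
  Index 2: (2, 15)
Therefore result = [(4, 11), (10, 16), (2, 15)].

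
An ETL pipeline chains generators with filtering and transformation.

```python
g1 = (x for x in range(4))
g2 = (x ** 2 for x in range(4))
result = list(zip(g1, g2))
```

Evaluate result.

Step 1: g1 produces [0, 1, 2, 3].
Step 2: g2 produces [0, 1, 4, 9].
Step 3: zip pairs them: [(0, 0), (1, 1), (2, 4), (3, 9)].
Therefore result = [(0, 0), (1, 1), (2, 4), (3, 9)].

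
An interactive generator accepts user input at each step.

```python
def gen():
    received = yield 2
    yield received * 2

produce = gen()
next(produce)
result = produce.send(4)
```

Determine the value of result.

Step 1: next(produce) advances to first yield, producing 2.
Step 2: send(4) resumes, received = 4.
Step 3: yield received * 2 = 4 * 2 = 8.
Therefore result = 8.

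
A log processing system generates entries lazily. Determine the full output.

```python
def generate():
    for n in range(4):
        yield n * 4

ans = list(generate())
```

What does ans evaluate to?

Step 1: For each n in range(4), yield n * 4:
  n=0: yield 0 * 4 = 0
  n=1: yield 1 * 4 = 4
  n=2: yield 2 * 4 = 8
  n=3: yield 3 * 4 = 12
Therefore ans = [0, 4, 8, 12].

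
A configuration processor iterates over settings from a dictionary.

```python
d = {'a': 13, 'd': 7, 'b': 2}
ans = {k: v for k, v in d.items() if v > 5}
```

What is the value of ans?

Step 1: Filter items where value > 5:
  'a': 13 > 5: kept
  'd': 7 > 5: kept
  'b': 2 <= 5: removed
Therefore ans = {'a': 13, 'd': 7}.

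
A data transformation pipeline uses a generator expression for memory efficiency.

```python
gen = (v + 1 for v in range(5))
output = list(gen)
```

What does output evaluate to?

Step 1: For each v in range(5), compute v+1:
  v=0: 0+1 = 1
  v=1: 1+1 = 2
  v=2: 2+1 = 3
  v=3: 3+1 = 4
  v=4: 4+1 = 5
Therefore output = [1, 2, 3, 4, 5].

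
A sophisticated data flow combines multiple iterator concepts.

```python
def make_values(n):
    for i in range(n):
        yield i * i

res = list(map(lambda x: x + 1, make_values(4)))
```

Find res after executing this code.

Step 1: make_values(4) yields squares: [0, 1, 4, 9].
Step 2: map adds 1 to each: [1, 2, 5, 10].
Therefore res = [1, 2, 5, 10].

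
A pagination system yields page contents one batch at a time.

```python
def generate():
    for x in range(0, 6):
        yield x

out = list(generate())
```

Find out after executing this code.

Step 1: The generator yields each value from range(0, 6).
Step 2: list() consumes all yields: [0, 1, 2, 3, 4, 5].
Therefore out = [0, 1, 2, 3, 4, 5].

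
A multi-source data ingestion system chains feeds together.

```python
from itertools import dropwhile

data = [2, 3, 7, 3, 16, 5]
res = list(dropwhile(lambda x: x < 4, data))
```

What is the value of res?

Step 1: dropwhile drops elements while < 4:
  2 < 4: dropped
  3 < 4: dropped
  7: kept (dropping stopped)
Step 2: Remaining elements kept regardless of condition.
Therefore res = [7, 3, 16, 5].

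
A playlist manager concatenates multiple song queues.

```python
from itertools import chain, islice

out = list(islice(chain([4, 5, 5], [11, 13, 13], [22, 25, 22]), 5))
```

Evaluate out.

Step 1: chain([4, 5, 5], [11, 13, 13], [22, 25, 22]) = [4, 5, 5, 11, 13, 13, 22, 25, 22].
Step 2: islice takes first 5 elements: [4, 5, 5, 11, 13].
Therefore out = [4, 5, 5, 11, 13].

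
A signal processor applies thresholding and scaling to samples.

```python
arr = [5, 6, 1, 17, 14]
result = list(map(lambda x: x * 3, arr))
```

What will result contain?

Step 1: Apply lambda x: x * 3 to each element:
  5 -> 15
  6 -> 18
  1 -> 3
  17 -> 51
  14 -> 42
Therefore result = [15, 18, 3, 51, 42].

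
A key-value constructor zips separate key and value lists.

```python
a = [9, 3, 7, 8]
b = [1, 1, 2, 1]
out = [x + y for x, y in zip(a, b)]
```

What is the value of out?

Step 1: Add corresponding elements:
  9 + 1 = 10
  3 + 1 = 4
  7 + 2 = 9
  8 + 1 = 9
Therefore out = [10, 4, 9, 9].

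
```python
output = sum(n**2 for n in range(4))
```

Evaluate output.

Step 1: Compute n**2 for each n in range(4):
  n=0: 0**2 = 0
  n=1: 1**2 = 1
  n=2: 2**2 = 4
  n=3: 3**2 = 9
Step 2: sum = 0 + 1 + 4 + 9 = 14.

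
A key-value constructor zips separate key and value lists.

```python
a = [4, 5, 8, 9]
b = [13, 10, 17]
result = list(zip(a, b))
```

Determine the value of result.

Step 1: zip stops at shortest (len(a)=4, len(b)=3):
  Index 0: (4, 13)
  Index 1: (5, 10)
  Index 2: (8, 17)
Step 2: Last element of a (9) has no pair, dropped.
Therefore result = [(4, 13), (5, 10), (8, 17)].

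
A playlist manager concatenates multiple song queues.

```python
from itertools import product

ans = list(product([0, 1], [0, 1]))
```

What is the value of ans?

Step 1: product([0, 1], [0, 1]) gives all pairs:
  (0, 0)
  (0, 1)
  (1, 0)
  (1, 1)
Therefore ans = [(0, 0), (0, 1), (1, 0), (1, 1)].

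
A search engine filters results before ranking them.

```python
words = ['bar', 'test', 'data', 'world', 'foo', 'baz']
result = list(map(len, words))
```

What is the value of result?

Step 1: Map len() to each word:
  'bar' -> 3
  'test' -> 4
  'data' -> 4
  'world' -> 5
  'foo' -> 3
  'baz' -> 3
Therefore result = [3, 4, 4, 5, 3, 3].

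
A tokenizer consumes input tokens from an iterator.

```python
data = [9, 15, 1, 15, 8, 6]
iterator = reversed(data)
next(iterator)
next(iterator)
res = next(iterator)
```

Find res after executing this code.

Step 1: reversed([9, 15, 1, 15, 8, 6]) gives iterator: [6, 8, 15, 1, 15, 9].
Step 2: First next() = 6, second next() = 8.
Step 3: Third next() = 15.
Therefore res = 15.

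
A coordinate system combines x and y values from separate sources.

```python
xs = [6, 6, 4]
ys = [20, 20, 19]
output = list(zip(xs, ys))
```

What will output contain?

Step 1: zip pairs elements at same index:
  Index 0: (6, 20)
  Index 1: (6, 20)
  Index 2: (4, 19)
Therefore output = [(6, 20), (6, 20), (4, 19)].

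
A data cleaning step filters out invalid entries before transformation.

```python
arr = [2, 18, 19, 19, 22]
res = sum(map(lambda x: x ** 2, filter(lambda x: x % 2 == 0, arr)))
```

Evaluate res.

Step 1: Filter even numbers from [2, 18, 19, 19, 22]: [2, 18, 22]
Step 2: Square each: [4, 324, 484]
Step 3: Sum = 812.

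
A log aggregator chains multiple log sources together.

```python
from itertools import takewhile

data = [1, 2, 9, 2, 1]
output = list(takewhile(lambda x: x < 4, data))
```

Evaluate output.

Step 1: takewhile stops at first element >= 4:
  1 < 4: take
  2 < 4: take
  9 >= 4: stop
Therefore output = [1, 2].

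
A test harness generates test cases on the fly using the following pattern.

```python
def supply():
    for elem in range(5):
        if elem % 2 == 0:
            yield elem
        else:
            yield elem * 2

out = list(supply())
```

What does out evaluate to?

Step 1: For each elem in range(5), yield elem if even, else elem*2:
  elem=0 (even): yield 0
  elem=1 (odd): yield 1*2 = 2
  elem=2 (even): yield 2
  elem=3 (odd): yield 3*2 = 6
  elem=4 (even): yield 4
Therefore out = [0, 2, 2, 6, 4].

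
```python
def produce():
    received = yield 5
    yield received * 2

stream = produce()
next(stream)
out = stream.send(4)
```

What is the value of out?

Step 1: next(stream) advances to first yield, producing 5.
Step 2: send(4) resumes, received = 4.
Step 3: yield received * 2 = 4 * 2 = 8.
Therefore out = 8.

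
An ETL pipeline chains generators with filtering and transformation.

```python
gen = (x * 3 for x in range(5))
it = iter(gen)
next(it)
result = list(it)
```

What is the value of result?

Step 1: Generator produces [0, 3, 6, 9, 12].
Step 2: next(it) consumes first element (0).
Step 3: list(it) collects remaining: [3, 6, 9, 12].
Therefore result = [3, 6, 9, 12].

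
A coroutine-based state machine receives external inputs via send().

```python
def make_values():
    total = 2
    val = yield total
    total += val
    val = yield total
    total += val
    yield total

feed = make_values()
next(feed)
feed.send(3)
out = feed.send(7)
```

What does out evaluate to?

Step 1: next() -> yield total=2.
Step 2: send(3) -> val=3, total = 2+3 = 5, yield 5.
Step 3: send(7) -> val=7, total = 5+7 = 12, yield 12.
Therefore out = 12.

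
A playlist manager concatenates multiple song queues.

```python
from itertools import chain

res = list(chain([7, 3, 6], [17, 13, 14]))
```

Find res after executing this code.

Step 1: chain() concatenates iterables: [7, 3, 6] + [17, 13, 14].
Therefore res = [7, 3, 6, 17, 13, 14].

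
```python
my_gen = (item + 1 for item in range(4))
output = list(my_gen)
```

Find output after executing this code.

Step 1: For each item in range(4), compute item+1:
  item=0: 0+1 = 1
  item=1: 1+1 = 2
  item=2: 2+1 = 3
  item=3: 3+1 = 4
Therefore output = [1, 2, 3, 4].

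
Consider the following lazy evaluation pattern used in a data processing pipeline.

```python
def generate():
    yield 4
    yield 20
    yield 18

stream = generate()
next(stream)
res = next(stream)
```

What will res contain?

Step 1: generate() creates a generator.
Step 2: next(stream) yields 4 (consumed and discarded).
Step 3: next(stream) yields 20, assigned to res.
Therefore res = 20.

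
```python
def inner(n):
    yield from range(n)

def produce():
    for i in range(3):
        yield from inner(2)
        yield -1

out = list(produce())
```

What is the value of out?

Step 1: For each i in range(3):
  i=0: yield from inner(2) -> [0, 1], then yield -1
  i=1: yield from inner(2) -> [0, 1], then yield -1
  i=2: yield from inner(2) -> [0, 1], then yield -1
Therefore out = [0, 1, -1, 0, 1, -1, 0, 1, -1].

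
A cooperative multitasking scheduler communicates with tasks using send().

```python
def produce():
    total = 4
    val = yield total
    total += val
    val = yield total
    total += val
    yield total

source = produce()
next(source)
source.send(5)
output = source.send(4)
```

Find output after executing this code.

Step 1: next() -> yield total=4.
Step 2: send(5) -> val=5, total = 4+5 = 9, yield 9.
Step 3: send(4) -> val=4, total = 9+4 = 13, yield 13.
Therefore output = 13.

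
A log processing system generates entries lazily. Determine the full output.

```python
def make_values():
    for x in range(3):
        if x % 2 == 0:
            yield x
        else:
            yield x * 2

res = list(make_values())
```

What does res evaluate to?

Step 1: For each x in range(3), yield x if even, else x*2:
  x=0 (even): yield 0
  x=1 (odd): yield 1*2 = 2
  x=2 (even): yield 2
Therefore res = [0, 2, 2].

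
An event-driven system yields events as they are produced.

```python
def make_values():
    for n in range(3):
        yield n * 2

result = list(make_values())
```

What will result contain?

Step 1: For each n in range(3), yield n * 2:
  n=0: yield 0 * 2 = 0
  n=1: yield 1 * 2 = 2
  n=2: yield 2 * 2 = 4
Therefore result = [0, 2, 4].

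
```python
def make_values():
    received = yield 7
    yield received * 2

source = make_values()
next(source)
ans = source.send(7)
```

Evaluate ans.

Step 1: next(source) advances to first yield, producing 7.
Step 2: send(7) resumes, received = 7.
Step 3: yield received * 2 = 7 * 2 = 14.
Therefore ans = 14.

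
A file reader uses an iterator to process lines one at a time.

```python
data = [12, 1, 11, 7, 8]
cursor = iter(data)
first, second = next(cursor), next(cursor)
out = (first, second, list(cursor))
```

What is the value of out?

Step 1: Create iterator over [12, 1, 11, 7, 8].
Step 2: first = 12, second = 1.
Step 3: Remaining elements: [11, 7, 8].
Therefore out = (12, 1, [11, 7, 8]).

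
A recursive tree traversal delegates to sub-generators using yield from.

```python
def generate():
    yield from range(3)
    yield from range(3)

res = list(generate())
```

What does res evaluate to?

Step 1: Trace yields in order:
  yield 0
  yield 1
  yield 2
  yield 0
  yield 1
  yield 2
Therefore res = [0, 1, 2, 0, 1, 2].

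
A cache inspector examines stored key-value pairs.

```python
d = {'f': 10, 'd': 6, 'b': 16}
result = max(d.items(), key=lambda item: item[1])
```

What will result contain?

Step 1: Find item with maximum value:
  ('f', 10)
  ('d', 6)
  ('b', 16)
Step 2: Maximum value is 16 at key 'b'.
Therefore result = ('b', 16).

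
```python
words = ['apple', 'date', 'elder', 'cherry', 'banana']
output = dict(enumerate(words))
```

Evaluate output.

Step 1: enumerate pairs indices with words:
  0 -> 'apple'
  1 -> 'date'
  2 -> 'elder'
  3 -> 'cherry'
  4 -> 'banana'
Therefore output = {0: 'apple', 1: 'date', 2: 'elder', 3: 'cherry', 4: 'banana'}.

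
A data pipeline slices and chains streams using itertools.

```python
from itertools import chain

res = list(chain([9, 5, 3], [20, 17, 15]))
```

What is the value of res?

Step 1: chain() concatenates iterables: [9, 5, 3] + [20, 17, 15].
Therefore res = [9, 5, 3, 20, 17, 15].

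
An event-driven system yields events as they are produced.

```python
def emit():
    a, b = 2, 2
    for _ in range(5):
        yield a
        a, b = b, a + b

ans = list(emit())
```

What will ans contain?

Step 1: Fibonacci-like sequence starting with a=2, b=2:
  Iteration 1: yield a=2, then a,b = 2,4
  Iteration 2: yield a=2, then a,b = 4,6
  Iteration 3: yield a=4, then a,b = 6,10
  Iteration 4: yield a=6, then a,b = 10,16
  Iteration 5: yield a=10, then a,b = 16,26
Therefore ans = [2, 2, 4, 6, 10].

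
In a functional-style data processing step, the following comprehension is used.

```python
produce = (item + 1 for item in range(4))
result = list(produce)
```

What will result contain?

Step 1: For each item in range(4), compute item+1:
  item=0: 0+1 = 1
  item=1: 1+1 = 2
  item=2: 2+1 = 3
  item=3: 3+1 = 4
Therefore result = [1, 2, 3, 4].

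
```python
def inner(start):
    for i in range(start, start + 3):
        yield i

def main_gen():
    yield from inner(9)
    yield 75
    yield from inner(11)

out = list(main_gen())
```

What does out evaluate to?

Step 1: main_gen() delegates to inner(9):
  yield 9
  yield 10
  yield 11
Step 2: yield 75
Step 3: Delegates to inner(11):
  yield 11
  yield 12
  yield 13
Therefore out = [9, 10, 11, 75, 11, 12, 13].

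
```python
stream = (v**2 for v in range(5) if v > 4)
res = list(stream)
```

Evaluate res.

Step 1: For range(5), keep v > 4, then square:
  v=0: 0 <= 4, excluded
  v=1: 1 <= 4, excluded
  v=2: 2 <= 4, excluded
  v=3: 3 <= 4, excluded
  v=4: 4 <= 4, excluded
Therefore res = [].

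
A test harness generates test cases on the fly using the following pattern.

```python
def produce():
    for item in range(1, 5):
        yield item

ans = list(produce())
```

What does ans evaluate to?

Step 1: The generator yields each value from range(1, 5).
Step 2: list() consumes all yields: [1, 2, 3, 4].
Therefore ans = [1, 2, 3, 4].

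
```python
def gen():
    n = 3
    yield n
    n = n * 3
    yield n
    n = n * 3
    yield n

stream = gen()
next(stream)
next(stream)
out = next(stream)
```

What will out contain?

Step 1: Trace through generator execution:
  Yield 1: n starts at 3, yield 3
  Yield 2: n = 3 * 3 = 9, yield 9
  Yield 3: n = 9 * 3 = 27, yield 27
Step 2: First next() gets 3, second next() gets the second value, third next() yields 27.
Therefore out = 27.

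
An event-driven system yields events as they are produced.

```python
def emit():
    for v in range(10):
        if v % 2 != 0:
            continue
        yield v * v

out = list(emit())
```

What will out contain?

Step 1: Only yield v**2 when v is divisible by 2:
  v=0: 0 % 2 == 0, yield 0**2 = 0
  v=2: 2 % 2 == 0, yield 2**2 = 4
  v=4: 4 % 2 == 0, yield 4**2 = 16
  v=6: 6 % 2 == 0, yield 6**2 = 36
  v=8: 8 % 2 == 0, yield 8**2 = 64
Therefore out = [0, 4, 16, 36, 64].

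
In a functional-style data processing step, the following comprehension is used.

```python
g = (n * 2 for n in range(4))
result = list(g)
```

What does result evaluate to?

Step 1: For each n in range(4), compute n*2:
  n=0: 0*2 = 0
  n=1: 1*2 = 2
  n=2: 2*2 = 4
  n=3: 3*2 = 6
Therefore result = [0, 2, 4, 6].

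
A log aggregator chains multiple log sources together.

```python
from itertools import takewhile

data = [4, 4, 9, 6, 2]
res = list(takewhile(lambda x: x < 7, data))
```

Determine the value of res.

Step 1: takewhile stops at first element >= 7:
  4 < 7: take
  4 < 7: take
  9 >= 7: stop
Therefore res = [4, 4].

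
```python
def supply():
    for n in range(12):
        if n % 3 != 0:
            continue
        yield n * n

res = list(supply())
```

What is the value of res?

Step 1: Only yield n**2 when n is divisible by 3:
  n=0: 0 % 3 == 0, yield 0**2 = 0
  n=3: 3 % 3 == 0, yield 3**2 = 9
  n=6: 6 % 3 == 0, yield 6**2 = 36
  n=9: 9 % 3 == 0, yield 9**2 = 81
Therefore res = [0, 9, 36, 81].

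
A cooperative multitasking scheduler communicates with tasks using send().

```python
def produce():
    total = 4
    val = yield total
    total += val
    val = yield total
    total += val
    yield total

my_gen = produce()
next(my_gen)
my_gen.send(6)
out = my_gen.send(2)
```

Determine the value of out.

Step 1: next() -> yield total=4.
Step 2: send(6) -> val=6, total = 4+6 = 10, yield 10.
Step 3: send(2) -> val=2, total = 10+2 = 12, yield 12.
Therefore out = 12.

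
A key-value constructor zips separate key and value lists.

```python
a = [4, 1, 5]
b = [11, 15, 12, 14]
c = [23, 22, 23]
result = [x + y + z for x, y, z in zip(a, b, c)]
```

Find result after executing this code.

Step 1: zip three lists (truncates to shortest, len=3):
  4 + 11 + 23 = 38
  1 + 15 + 22 = 38
  5 + 12 + 23 = 40
Therefore result = [38, 38, 40].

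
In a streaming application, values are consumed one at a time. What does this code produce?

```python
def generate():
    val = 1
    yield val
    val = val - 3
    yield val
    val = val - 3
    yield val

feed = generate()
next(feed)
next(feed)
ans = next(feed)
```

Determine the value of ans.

Step 1: Trace through generator execution:
  Yield 1: val starts at 1, yield 1
  Yield 2: val = 1 - 3 = -2, yield -2
  Yield 3: val = -2 - 3 = -5, yield -5
Step 2: First next() gets 1, second next() gets the second value, third next() yields -5.
Therefore ans = -5.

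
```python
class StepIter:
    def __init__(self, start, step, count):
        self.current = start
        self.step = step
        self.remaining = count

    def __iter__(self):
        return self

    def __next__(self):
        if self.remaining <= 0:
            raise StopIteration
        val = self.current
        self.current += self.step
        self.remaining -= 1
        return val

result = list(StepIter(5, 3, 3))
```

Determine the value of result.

Step 1: StepIter starts at 5, increments by 3, for 3 steps:
  Yield 5, then current += 3
  Yield 8, then current += 3
  Yield 11, then current += 3
Therefore result = [5, 8, 11].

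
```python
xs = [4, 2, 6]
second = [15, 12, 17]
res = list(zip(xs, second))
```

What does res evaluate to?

Step 1: zip pairs elements at same index:
  Index 0: (4, 15)
  Index 1: (2, 12)
  Index 2: (6, 17)
Therefore res = [(4, 15), (2, 12), (6, 17)].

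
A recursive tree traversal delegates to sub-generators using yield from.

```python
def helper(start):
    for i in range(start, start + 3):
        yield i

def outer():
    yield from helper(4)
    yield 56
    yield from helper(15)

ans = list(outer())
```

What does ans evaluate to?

Step 1: outer() delegates to helper(4):
  yield 4
  yield 5
  yield 6
Step 2: yield 56
Step 3: Delegates to helper(15):
  yield 15
  yield 16
  yield 17
Therefore ans = [4, 5, 6, 56, 15, 16, 17].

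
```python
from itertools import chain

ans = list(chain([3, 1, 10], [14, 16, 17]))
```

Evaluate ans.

Step 1: chain() concatenates iterables: [3, 1, 10] + [14, 16, 17].
Therefore ans = [3, 1, 10, 14, 16, 17].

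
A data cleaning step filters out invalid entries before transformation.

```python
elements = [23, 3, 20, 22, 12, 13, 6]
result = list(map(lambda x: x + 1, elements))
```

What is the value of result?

Step 1: Apply lambda x: x + 1 to each element:
  23 -> 24
  3 -> 4
  20 -> 21
  22 -> 23
  12 -> 13
  13 -> 14
  6 -> 7
Therefore result = [24, 4, 21, 23, 13, 14, 7].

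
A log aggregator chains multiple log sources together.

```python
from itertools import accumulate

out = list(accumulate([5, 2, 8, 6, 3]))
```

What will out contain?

Step 1: accumulate computes running sums:
  + 5 = 5
  + 2 = 7
  + 8 = 15
  + 6 = 21
  + 3 = 24
Therefore out = [5, 7, 15, 21, 24].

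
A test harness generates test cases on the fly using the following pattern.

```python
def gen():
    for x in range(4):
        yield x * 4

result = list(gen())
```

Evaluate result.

Step 1: For each x in range(4), yield x * 4:
  x=0: yield 0 * 4 = 0
  x=1: yield 1 * 4 = 4
  x=2: yield 2 * 4 = 8
  x=3: yield 3 * 4 = 12
Therefore result = [0, 4, 8, 12].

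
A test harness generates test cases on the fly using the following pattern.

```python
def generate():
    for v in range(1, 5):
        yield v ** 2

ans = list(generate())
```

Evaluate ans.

Step 1: For each v in range(1, 5), yield v**2:
  v=1: yield 1**2 = 1
  v=2: yield 2**2 = 4
  v=3: yield 3**2 = 9
  v=4: yield 4**2 = 16
Therefore ans = [1, 4, 9, 16].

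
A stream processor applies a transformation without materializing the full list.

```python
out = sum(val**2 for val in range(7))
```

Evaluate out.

Step 1: Compute val**2 for each val in range(7):
  val=0: 0**2 = 0
  val=1: 1**2 = 1
  val=2: 2**2 = 4
  val=3: 3**2 = 9
  val=4: 4**2 = 16
  val=5: 5**2 = 25
  val=6: 6**2 = 36
Step 2: sum = 0 + 1 + 4 + 9 + 16 + 25 + 36 = 91.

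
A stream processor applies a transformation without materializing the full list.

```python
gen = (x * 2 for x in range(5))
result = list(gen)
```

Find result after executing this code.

Step 1: For each x in range(5), compute x*2:
  x=0: 0*2 = 0
  x=1: 1*2 = 2
  x=2: 2*2 = 4
  x=3: 3*2 = 6
  x=4: 4*2 = 8
Therefore result = [0, 2, 4, 6, 8].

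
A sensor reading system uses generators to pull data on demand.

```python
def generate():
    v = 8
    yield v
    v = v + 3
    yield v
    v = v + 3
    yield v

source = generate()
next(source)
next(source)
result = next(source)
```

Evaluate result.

Step 1: Trace through generator execution:
  Yield 1: v starts at 8, yield 8
  Yield 2: v = 8 + 3 = 11, yield 11
  Yield 3: v = 11 + 3 = 14, yield 14
Step 2: First next() gets 8, second next() gets the second value, third next() yields 14.
Therefore result = 14.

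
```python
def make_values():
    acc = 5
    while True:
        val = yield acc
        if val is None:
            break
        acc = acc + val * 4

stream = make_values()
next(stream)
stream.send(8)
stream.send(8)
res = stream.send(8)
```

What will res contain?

Step 1: next() -> yield acc=5.
Step 2: send(8) -> val=8, acc = 5 + 8*4 = 37, yield 37.
Step 3: send(8) -> val=8, acc = 37 + 8*4 = 69, yield 69.
Step 4: send(8) -> val=8, acc = 69 + 8*4 = 101, yield 101.
Therefore res = 101.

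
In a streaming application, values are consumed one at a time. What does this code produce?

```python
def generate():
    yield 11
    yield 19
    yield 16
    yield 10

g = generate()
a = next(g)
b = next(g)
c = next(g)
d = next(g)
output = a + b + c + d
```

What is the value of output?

Step 1: Create generator and consume all values:
  a = next(g) = 11
  b = next(g) = 19
  c = next(g) = 16
  d = next(g) = 10
Step 2: output = 11 + 19 + 16 + 10 = 56.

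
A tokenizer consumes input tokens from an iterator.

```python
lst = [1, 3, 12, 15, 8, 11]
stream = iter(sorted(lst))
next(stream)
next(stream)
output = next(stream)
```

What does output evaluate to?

Step 1: sorted([1, 3, 12, 15, 8, 11]) = [1, 3, 8, 11, 12, 15].
Step 2: Create iterator and skip 2 elements.
Step 3: next() returns 8.
Therefore output = 8.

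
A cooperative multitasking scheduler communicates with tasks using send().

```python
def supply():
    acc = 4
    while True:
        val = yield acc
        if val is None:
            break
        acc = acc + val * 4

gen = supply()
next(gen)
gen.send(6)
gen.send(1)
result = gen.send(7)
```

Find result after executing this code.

Step 1: next() -> yield acc=4.
Step 2: send(6) -> val=6, acc = 4 + 6*4 = 28, yield 28.
Step 3: send(1) -> val=1, acc = 28 + 1*4 = 32, yield 32.
Step 4: send(7) -> val=7, acc = 32 + 7*4 = 60, yield 60.
Therefore result = 60.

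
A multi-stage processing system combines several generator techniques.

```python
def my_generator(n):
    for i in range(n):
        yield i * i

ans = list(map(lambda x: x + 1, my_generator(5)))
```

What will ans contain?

Step 1: my_generator(5) yields squares: [0, 1, 4, 9, 16].
Step 2: map adds 1 to each: [1, 2, 5, 10, 17].
Therefore ans = [1, 2, 5, 10, 17].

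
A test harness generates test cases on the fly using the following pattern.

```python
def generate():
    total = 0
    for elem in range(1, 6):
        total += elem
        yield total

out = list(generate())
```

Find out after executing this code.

Step 1: Generator accumulates running sum:
  elem=1: total = 1, yield 1
  elem=2: total = 3, yield 3
  elem=3: total = 6, yield 6
  elem=4: total = 10, yield 10
  elem=5: total = 15, yield 15
Therefore out = [1, 3, 6, 10, 15].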